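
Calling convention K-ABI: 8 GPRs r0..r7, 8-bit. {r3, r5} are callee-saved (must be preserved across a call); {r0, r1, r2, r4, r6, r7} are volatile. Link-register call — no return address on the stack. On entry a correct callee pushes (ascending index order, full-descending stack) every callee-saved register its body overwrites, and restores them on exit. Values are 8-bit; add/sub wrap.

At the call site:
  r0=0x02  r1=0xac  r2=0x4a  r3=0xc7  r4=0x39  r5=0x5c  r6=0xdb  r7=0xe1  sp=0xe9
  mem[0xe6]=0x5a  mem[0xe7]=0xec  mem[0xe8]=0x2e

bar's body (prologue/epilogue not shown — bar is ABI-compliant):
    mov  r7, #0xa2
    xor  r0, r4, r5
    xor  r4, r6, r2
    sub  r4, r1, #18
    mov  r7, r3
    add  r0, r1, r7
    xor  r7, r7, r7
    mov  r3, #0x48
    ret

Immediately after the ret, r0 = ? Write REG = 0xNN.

REG = 0x73

prologue: push r3 → mem[0xe8]=0xc7, sp=0xe8
body[0] mov  r7, #0xa2 → r7=0xa2
body[1] xor  r0, r4, r5 → r0=0x65
body[2] xor  r4, r6, r2 → r4=0x91
body[3] sub  r4, r1, #18 → r4=0x9a
body[4] mov  r7, r3 → r7=0xc7
body[5] add  r0, r1, r7 → r0=0x73
body[6] xor  r7, r7, r7 → r7=0x00
body[7] mov  r3, #0x48 → r3=0x48
epilogue: pop r3=0xc7, sp=0xe9
r0 is caller-saved → body value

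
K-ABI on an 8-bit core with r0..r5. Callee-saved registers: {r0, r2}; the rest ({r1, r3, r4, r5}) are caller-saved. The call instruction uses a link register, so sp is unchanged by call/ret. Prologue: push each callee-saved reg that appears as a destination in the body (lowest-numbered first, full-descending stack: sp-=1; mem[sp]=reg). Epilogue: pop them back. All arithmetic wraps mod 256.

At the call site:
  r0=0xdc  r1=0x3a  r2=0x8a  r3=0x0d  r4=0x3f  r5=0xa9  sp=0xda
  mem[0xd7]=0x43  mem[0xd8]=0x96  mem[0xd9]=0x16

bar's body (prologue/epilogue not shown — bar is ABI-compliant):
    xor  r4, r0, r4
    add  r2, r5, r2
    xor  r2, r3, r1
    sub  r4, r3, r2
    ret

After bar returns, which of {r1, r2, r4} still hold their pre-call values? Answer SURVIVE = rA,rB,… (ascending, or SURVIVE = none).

prologue: push r2 -> mem[0xd9]=0x8a, sp=0xd9
body[0] xor  r4, r0, r4 -> r4=0xe3
body[1] add  r2, r5, r2 -> r2=0x33
body[2] xor  r2, r3, r1 -> r2=0x37
body[3] sub  r4, r3, r2 -> r4=0xd6
epilogue: pop r2=0x8a, sp=0xda
r1: caller-saved, written=False
r2: callee-saved, written=True
r4: caller-saved, written=True

SURVIVE = r1,r2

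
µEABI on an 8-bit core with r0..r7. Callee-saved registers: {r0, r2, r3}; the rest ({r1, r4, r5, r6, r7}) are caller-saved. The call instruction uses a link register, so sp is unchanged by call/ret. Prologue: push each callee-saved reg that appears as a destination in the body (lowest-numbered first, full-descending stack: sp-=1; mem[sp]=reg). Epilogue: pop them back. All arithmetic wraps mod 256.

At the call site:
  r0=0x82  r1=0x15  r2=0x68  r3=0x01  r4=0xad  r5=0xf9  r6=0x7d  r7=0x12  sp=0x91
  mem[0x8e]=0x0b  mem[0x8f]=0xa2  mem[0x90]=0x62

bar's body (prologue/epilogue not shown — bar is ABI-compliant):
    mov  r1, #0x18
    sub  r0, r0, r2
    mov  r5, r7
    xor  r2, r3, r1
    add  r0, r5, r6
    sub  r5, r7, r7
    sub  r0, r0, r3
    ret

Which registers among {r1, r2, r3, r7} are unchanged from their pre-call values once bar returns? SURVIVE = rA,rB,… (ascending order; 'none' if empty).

prologue: push r0 → mem[0x90]=0x82, sp=0x90
prologue: push r2 → mem[0x8f]=0x68, sp=0x8f
body[0] mov  r1, #0x18 → r1=0x18
body[1] sub  r0, r0, r2 → r0=0x1a
body[2] mov  r5, r7 → r5=0x12
body[3] xor  r2, r3, r1 → r2=0x19
body[4] add  r0, r5, r6 → r0=0x8f
body[5] sub  r5, r7, r7 → r5=0x00
body[6] sub  r0, r0, r3 → r0=0x8e
epilogue: pop r2=0x68, sp=0x90
epilogue: pop r0=0x82, sp=0x91
r1: caller-saved, written=True
r2: callee-saved, written=True
r3: callee-saved, written=False
r7: caller-saved, written=False

SURVIVE = r2,r3,r7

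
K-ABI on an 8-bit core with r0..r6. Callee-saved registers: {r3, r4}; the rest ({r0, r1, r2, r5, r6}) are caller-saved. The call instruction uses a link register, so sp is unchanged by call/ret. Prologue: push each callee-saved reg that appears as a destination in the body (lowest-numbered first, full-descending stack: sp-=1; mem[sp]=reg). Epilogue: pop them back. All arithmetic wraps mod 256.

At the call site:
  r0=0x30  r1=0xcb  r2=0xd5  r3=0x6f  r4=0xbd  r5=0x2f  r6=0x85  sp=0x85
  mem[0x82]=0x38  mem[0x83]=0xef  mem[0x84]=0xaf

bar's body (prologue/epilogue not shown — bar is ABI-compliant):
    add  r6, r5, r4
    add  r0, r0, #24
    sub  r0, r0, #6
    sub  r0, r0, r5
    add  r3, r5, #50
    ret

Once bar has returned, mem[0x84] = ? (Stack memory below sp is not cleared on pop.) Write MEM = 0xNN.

MEM = 0x6f

prologue: push r3 → mem[0x84]=0x6f, sp=0x84
body[0] add  r6, r5, r4 → r6=0xec
body[1] add  r0, r0, #24 → r0=0x48
body[2] sub  r0, r0, #6 → r0=0x42
body[3] sub  r0, r0, r5 → r0=0x13
body[4] add  r3, r5, #50 → r3=0x61
epilogue: pop r3=0x6f, sp=0x85
prologue pushed ['r3'] at ['0x84']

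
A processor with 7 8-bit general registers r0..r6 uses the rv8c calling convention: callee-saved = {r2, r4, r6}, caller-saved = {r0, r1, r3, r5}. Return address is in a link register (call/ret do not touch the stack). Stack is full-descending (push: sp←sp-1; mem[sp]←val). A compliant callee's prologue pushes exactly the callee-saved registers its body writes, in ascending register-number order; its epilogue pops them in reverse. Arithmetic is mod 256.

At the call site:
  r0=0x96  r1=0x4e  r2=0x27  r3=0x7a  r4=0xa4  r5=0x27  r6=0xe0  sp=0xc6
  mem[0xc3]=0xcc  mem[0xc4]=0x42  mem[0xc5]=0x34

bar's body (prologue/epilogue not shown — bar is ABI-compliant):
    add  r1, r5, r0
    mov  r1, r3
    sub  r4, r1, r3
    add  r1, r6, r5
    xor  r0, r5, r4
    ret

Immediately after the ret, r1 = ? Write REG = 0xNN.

REG = 0x07

prologue: push r4 → mem[0xc5]=0xa4, sp=0xc5
body[0] add  r1, r5, r0 → r1=0xbd
body[1] mov  r1, r3 → r1=0x7a
body[2] sub  r4, r1, r3 → r4=0x00
body[3] add  r1, r6, r5 → r1=0x07
body[4] xor  r0, r5, r4 → r0=0x27
epilogue: pop r4=0xa4, sp=0xc6
r1 is caller-saved → body value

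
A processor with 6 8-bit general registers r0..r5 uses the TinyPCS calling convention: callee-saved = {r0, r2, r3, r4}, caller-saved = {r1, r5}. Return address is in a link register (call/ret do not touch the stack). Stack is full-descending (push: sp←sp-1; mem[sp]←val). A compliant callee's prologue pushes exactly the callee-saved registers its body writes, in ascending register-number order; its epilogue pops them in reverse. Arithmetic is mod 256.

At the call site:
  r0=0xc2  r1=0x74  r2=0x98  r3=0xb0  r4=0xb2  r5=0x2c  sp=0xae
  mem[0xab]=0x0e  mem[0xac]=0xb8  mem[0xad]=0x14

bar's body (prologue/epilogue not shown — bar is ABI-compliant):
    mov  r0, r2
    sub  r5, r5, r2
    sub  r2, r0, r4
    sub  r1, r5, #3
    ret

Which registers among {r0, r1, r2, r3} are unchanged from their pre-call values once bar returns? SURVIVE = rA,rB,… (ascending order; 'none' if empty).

prologue: push r0 → mem[0xad]=0xc2, sp=0xad
prologue: push r2 → mem[0xac]=0x98, sp=0xac
body[0] mov  r0, r2 → r0=0x98
body[1] sub  r5, r5, r2 → r5=0x94
body[2] sub  r2, r0, r4 → r2=0xe6
body[3] sub  r1, r5, #3 → r1=0x91
epilogue: pop r2=0x98, sp=0xad
epilogue: pop r0=0xc2, sp=0xae
r0: callee-saved, written=True
r1: caller-saved, written=True
r2: callee-saved, written=True
r3: callee-saved, written=False

SURVIVE = r0,r2,r3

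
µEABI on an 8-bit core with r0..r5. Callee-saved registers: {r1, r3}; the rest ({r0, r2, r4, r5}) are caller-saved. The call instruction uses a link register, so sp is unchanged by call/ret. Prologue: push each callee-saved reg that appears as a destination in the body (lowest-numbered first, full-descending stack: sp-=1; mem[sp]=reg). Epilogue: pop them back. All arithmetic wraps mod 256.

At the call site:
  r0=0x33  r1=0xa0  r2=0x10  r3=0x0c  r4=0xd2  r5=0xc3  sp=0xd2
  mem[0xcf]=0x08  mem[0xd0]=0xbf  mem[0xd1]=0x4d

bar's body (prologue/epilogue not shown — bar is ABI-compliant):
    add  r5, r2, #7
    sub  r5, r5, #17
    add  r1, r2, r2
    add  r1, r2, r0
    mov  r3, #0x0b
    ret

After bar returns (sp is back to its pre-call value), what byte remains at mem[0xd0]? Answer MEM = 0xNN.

MEM = 0x0c

prologue: push r1 -> mem[0xd1]=0xa0, sp=0xd1
prologue: push r3 -> mem[0xd0]=0x0c, sp=0xd0
body[0] add  r5, r2, #7 -> r5=0x17
body[1] sub  r5, r5, #17 -> r5=0x06
body[2] add  r1, r2, r2 -> r1=0x20
body[3] add  r1, r2, r0 -> r1=0x43
body[4] mov  r3, #0x0b -> r3=0x0b
epilogue: pop r3=0x0c, sp=0xd1
epilogue: pop r1=0xa0, sp=0xd2
prologue pushed ['r1', 'r3'] at ['0xd1', '0xd0']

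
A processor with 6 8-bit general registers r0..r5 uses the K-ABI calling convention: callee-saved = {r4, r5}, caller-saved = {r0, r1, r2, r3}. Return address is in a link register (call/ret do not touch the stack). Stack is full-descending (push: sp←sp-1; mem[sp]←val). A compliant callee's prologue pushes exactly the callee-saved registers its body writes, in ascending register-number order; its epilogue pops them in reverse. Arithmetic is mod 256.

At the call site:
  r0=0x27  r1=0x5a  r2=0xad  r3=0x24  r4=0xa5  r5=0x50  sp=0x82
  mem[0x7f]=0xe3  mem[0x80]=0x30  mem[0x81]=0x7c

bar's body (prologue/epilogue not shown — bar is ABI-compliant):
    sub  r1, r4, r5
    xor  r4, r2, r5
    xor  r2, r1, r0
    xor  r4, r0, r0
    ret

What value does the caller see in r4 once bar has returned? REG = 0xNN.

prologue: push r4 → mem[0x81]=0xa5, sp=0x81
body[0] sub  r1, r4, r5 → r1=0x55
body[1] xor  r4, r2, r5 → r4=0xfd
body[2] xor  r2, r1, r0 → r2=0x72
body[3] xor  r4, r0, r0 → r4=0x00
epilogue: pop r4=0xa5, sp=0x82
r4 is callee-saved → restored

REG = 0xa5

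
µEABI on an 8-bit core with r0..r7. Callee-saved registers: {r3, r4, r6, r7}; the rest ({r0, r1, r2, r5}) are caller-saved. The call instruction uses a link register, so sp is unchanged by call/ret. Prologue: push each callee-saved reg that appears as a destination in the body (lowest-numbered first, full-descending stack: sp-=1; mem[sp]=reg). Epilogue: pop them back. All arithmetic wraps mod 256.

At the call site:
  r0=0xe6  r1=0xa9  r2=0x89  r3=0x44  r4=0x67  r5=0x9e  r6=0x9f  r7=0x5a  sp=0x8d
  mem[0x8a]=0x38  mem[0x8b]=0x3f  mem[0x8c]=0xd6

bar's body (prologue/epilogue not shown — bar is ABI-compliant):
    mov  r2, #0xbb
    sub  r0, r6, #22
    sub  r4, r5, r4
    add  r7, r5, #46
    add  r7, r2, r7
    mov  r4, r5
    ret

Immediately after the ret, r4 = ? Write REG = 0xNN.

prologue: push r4 → mem[0x8c]=0x67, sp=0x8c
prologue: push r7 → mem[0x8b]=0x5a, sp=0x8b
body[0] mov  r2, #0xbb → r2=0xbb
body[1] sub  r0, r6, #22 → r0=0x89
body[2] sub  r4, r5, r4 → r4=0x37
body[3] add  r7, r5, #46 → r7=0xcc
body[4] add  r7, r2, r7 → r7=0x87
body[5] mov  r4, r5 → r4=0x9e
epilogue: pop r7=0x5a, sp=0x8c
epilogue: pop r4=0x67, sp=0x8d
r4 is callee-saved → restored

REG = 0x67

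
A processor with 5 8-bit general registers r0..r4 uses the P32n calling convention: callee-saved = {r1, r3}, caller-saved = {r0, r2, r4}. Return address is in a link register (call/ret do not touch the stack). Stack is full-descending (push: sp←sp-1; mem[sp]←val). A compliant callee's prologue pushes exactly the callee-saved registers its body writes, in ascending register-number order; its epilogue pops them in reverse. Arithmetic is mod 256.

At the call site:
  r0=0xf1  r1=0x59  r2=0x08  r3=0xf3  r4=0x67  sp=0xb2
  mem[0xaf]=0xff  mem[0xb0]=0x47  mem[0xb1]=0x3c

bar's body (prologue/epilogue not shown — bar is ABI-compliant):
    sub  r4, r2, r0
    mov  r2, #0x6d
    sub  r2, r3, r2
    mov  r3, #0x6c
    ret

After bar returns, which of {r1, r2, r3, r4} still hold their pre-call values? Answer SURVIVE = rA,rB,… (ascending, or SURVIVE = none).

prologue: push r3 → mem[0xb1]=0xf3, sp=0xb1
body[0] sub  r4, r2, r0 → r4=0x17
body[1] mov  r2, #0x6d → r2=0x6d
body[2] sub  r2, r3, r2 → r2=0x86
body[3] mov  r3, #0x6c → r3=0x6c
epilogue: pop r3=0xf3, sp=0xb2
r1: callee-saved, written=False
r2: caller-saved, written=True
r3: callee-saved, written=True
r4: caller-saved, written=True

SURVIVE = r1,r3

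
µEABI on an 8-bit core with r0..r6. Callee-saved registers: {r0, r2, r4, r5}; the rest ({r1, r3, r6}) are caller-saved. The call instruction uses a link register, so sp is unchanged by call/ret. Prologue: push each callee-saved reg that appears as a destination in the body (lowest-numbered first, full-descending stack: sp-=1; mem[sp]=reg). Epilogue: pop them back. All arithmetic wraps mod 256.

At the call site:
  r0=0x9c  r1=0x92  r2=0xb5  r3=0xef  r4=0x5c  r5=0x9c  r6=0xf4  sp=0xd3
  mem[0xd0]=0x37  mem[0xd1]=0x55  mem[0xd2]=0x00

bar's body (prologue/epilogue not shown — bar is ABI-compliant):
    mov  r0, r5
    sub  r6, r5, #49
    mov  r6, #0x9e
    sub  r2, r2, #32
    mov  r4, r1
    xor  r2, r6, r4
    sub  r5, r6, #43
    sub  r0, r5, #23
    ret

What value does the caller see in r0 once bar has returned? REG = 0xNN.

prologue: push r0 -> mem[0xd2]=0x9c, sp=0xd2
prologue: push r2 -> mem[0xd1]=0xb5, sp=0xd1
prologue: push r4 -> mem[0xd0]=0x5c, sp=0xd0
prologue: push r5 -> mem[0xcf]=0x9c, sp=0xcf
body[0] mov  r0, r5 -> r0=0x9c
body[1] sub  r6, r5, #49 -> r6=0x6b
body[2] mov  r6, #0x9e -> r6=0x9e
body[3] sub  r2, r2, #32 -> r2=0x95
body[4] mov  r4, r1 -> r4=0x92
body[5] xor  r2, r6, r4 -> r2=0x0c
body[6] sub  r5, r6, #43 -> r5=0x73
body[7] sub  r0, r5, #23 -> r0=0x5c
epilogue: pop r5=0x9c, sp=0xd0
epilogue: pop r4=0x5c, sp=0xd1
epilogue: pop r2=0xb5, sp=0xd2
epilogue: pop r0=0x9c, sp=0xd3
r0 is callee-saved -> restored

REG = 0x9c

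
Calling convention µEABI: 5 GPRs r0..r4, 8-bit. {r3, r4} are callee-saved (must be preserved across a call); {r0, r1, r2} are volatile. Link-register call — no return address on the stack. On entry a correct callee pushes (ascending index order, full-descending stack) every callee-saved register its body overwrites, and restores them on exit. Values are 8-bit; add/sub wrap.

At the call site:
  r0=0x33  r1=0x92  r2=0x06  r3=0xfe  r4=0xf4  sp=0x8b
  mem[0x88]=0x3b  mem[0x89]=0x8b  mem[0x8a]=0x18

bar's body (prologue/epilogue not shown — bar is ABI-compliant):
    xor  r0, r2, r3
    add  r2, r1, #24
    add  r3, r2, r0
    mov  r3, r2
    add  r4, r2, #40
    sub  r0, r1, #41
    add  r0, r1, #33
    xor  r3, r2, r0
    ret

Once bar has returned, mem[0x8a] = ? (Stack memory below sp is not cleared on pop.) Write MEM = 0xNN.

prologue: push r3 → mem[0x8a]=0xfe, sp=0x8a
prologue: push r4 → mem[0x89]=0xf4, sp=0x89
body[0] xor  r0, r2, r3 → r0=0xf8
body[1] add  r2, r1, #24 → r2=0xaa
body[2] add  r3, r2, r0 → r3=0xa2
body[3] mov  r3, r2 → r3=0xaa
body[4] add  r4, r2, #40 → r4=0xd2
body[5] sub  r0, r1, #41 → r0=0x69
body[6] add  r0, r1, #33 → r0=0xb3
body[7] xor  r3, r2, r0 → r3=0x19
epilogue: pop r4=0xf4, sp=0x8a
epilogue: pop r3=0xfe, sp=0x8b
prologue pushed ['r3', 'r4'] at ['0x8a', '0x89']

MEM = 0xfe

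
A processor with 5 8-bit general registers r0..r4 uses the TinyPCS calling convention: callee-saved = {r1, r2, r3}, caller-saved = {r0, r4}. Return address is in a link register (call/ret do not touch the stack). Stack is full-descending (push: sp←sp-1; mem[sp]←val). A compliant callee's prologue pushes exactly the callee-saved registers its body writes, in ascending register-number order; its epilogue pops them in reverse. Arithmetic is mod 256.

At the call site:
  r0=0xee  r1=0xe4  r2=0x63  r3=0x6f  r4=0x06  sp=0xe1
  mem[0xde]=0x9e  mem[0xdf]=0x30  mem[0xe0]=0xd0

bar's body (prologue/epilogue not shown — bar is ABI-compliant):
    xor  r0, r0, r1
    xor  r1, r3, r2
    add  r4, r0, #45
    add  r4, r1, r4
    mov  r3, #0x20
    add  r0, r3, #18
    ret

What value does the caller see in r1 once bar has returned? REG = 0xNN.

prologue: push r1 -> mem[0xe0]=0xe4, sp=0xe0
prologue: push r3 -> mem[0xdf]=0x6f, sp=0xdf
body[0] xor  r0, r0, r1 -> r0=0x0a
body[1] xor  r1, r3, r2 -> r1=0x0c
body[2] add  r4, r0, #45 -> r4=0x37
body[3] add  r4, r1, r4 -> r4=0x43
body[4] mov  r3, #0x20 -> r3=0x20
body[5] add  r0, r3, #18 -> r0=0x32
epilogue: pop r3=0x6f, sp=0xe0
epilogue: pop r1=0xe4, sp=0xe1
r1 is callee-saved -> restored

REG = 0xe4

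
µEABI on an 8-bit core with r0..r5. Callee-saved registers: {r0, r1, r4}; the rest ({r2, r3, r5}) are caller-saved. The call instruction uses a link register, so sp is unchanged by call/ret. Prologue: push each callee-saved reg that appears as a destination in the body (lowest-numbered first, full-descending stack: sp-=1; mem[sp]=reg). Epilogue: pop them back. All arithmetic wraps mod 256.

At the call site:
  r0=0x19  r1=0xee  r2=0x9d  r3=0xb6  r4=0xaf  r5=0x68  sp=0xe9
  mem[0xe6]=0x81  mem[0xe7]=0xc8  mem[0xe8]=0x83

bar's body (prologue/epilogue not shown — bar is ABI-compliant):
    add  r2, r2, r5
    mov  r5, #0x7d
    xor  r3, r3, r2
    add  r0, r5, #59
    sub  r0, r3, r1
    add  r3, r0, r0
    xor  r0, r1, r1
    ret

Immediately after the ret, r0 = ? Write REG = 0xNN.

prologue: push r0 → mem[0xe8]=0x19, sp=0xe8
body[0] add  r2, r2, r5 → r2=0x05
body[1] mov  r5, #0x7d → r5=0x7d
body[2] xor  r3, r3, r2 → r3=0xb3
body[3] add  r0, r5, #59 → r0=0xb8
body[4] sub  r0, r3, r1 → r0=0xc5
body[5] add  r3, r0, r0 → r3=0x8a
body[6] xor  r0, r1, r1 → r0=0x00
epilogue: pop r0=0x19, sp=0xe9
r0 is callee-saved → restored

REG = 0x19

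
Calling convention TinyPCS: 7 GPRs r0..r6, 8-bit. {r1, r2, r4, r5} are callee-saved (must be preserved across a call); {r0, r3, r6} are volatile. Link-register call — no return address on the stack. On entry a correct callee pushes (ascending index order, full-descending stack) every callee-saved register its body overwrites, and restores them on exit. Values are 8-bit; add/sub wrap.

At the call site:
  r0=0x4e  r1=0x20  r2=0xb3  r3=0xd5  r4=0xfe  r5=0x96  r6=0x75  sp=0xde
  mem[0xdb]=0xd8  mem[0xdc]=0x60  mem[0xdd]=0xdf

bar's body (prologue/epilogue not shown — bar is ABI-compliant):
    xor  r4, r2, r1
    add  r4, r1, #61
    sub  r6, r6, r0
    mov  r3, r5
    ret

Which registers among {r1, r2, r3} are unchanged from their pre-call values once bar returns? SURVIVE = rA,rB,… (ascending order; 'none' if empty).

SURVIVE = r1,r2

prologue: push r4 -> mem[0xdd]=0xfe, sp=0xdd
body[0] xor  r4, r2, r1 -> r4=0x93
body[1] add  r4, r1, #61 -> r4=0x5d
body[2] sub  r6, r6, r0 -> r6=0x27
body[3] mov  r3, r5 -> r3=0x96
epilogue: pop r4=0xfe, sp=0xde
r1: callee-saved, written=False
r2: callee-saved, written=False
r3: caller-saved, written=True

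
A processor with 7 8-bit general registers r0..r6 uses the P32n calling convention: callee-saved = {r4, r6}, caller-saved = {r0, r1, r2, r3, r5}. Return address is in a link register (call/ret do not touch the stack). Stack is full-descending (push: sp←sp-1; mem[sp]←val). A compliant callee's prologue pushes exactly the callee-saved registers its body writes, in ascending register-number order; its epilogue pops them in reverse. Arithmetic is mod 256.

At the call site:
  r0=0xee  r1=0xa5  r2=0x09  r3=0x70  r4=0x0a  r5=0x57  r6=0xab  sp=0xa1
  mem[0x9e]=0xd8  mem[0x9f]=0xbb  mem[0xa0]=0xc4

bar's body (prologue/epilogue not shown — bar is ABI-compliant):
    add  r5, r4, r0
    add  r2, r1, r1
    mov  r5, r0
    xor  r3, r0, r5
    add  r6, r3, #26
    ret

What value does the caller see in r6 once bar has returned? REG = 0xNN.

REG = 0xab

prologue: push r6 → mem[0xa0]=0xab, sp=0xa0
body[0] add  r5, r4, r0 → r5=0xf8
body[1] add  r2, r1, r1 → r2=0x4a
body[2] mov  r5, r0 → r5=0xee
body[3] xor  r3, r0, r5 → r3=0x00
body[4] add  r6, r3, #26 → r6=0x1a
epilogue: pop r6=0xab, sp=0xa1
r6 is callee-saved → restored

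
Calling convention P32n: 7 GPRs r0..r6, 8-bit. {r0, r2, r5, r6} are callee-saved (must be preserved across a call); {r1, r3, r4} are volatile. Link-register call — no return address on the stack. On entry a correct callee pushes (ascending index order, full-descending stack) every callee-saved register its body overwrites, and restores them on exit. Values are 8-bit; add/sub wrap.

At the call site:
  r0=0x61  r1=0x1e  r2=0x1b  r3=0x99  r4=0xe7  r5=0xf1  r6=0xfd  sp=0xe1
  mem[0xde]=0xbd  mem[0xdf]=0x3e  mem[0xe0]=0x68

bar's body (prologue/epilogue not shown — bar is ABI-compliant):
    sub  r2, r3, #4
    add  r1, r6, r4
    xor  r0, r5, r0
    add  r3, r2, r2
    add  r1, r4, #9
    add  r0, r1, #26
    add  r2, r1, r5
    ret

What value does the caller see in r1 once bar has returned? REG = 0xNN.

prologue: push r0 → mem[0xe0]=0x61, sp=0xe0
prologue: push r2 → mem[0xdf]=0x1b, sp=0xdf
body[0] sub  r2, r3, #4 → r2=0x95
body[1] add  r1, r6, r4 → r1=0xe4
body[2] xor  r0, r5, r0 → r0=0x90
body[3] add  r3, r2, r2 → r3=0x2a
body[4] add  r1, r4, #9 → r1=0xf0
body[5] add  r0, r1, #26 → r0=0x0a
body[6] add  r2, r1, r5 → r2=0xe1
epilogue: pop r2=0x1b, sp=0xe0
epilogue: pop r0=0x61, sp=0xe1
r1 is caller-saved → body value

REG = 0xf0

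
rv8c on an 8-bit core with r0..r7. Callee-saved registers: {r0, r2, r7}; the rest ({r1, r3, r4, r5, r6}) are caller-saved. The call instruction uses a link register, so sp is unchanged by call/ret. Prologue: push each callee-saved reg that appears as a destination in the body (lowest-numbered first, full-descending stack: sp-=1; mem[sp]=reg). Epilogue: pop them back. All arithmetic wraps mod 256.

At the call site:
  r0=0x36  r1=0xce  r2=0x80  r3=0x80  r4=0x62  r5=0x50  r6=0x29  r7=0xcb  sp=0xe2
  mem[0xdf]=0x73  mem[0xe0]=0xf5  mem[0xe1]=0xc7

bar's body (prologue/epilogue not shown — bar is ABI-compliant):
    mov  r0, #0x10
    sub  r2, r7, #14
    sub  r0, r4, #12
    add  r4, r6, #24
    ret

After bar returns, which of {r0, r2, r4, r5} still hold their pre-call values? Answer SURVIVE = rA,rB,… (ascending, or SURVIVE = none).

SURVIVE = r0,r2,r5

prologue: push r0 -> mem[0xe1]=0x36, sp=0xe1
prologue: push r2 -> mem[0xe0]=0x80, sp=0xe0
body[0] mov  r0, #0x10 -> r0=0x10
body[1] sub  r2, r7, #14 -> r2=0xbd
body[2] sub  r0, r4, #12 -> r0=0x56
body[3] add  r4, r6, #24 -> r4=0x41
epilogue: pop r2=0x80, sp=0xe1
epilogue: pop r0=0x36, sp=0xe2
r0: callee-saved, written=True
r2: callee-saved, written=True
r4: caller-saved, written=True
r5: caller-saved, written=False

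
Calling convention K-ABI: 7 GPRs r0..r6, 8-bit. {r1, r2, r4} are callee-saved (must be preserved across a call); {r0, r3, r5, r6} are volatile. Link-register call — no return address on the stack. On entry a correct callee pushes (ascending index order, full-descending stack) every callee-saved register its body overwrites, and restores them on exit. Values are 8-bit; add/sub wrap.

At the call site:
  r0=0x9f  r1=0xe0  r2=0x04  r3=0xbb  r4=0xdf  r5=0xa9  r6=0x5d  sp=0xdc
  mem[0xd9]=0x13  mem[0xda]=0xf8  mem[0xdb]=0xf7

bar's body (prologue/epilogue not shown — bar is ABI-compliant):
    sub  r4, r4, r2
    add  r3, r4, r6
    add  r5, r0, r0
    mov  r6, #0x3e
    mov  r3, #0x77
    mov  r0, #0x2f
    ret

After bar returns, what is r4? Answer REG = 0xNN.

REG = 0xdf

prologue: push r4 -> mem[0xdb]=0xdf, sp=0xdb
body[0] sub  r4, r4, r2 -> r4=0xdb
body[1] add  r3, r4, r6 -> r3=0x38
body[2] add  r5, r0, r0 -> r5=0x3e
body[3] mov  r6, #0x3e -> r6=0x3e
body[4] mov  r3, #0x77 -> r3=0x77
body[5] mov  r0, #0x2f -> r0=0x2f
epilogue: pop r4=0xdf, sp=0xdc
r4 is callee-saved -> restored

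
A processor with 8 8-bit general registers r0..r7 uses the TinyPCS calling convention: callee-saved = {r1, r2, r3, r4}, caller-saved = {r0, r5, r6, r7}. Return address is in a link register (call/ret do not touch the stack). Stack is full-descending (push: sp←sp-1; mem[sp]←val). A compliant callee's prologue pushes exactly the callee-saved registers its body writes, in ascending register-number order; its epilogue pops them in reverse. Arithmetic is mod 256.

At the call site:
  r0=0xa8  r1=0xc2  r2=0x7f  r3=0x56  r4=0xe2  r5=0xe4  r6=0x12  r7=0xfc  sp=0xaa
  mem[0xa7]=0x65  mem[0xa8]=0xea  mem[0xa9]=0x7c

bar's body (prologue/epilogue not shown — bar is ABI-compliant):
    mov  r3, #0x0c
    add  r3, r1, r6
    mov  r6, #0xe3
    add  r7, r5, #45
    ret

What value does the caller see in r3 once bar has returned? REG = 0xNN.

prologue: push r3 → mem[0xa9]=0x56, sp=0xa9
body[0] mov  r3, #0x0c → r3=0x0c
body[1] add  r3, r1, r6 → r3=0xd4
body[2] mov  r6, #0xe3 → r6=0xe3
body[3] add  r7, r5, #45 → r7=0x11
epilogue: pop r3=0x56, sp=0xaa
r3 is callee-saved → restored

REG = 0x56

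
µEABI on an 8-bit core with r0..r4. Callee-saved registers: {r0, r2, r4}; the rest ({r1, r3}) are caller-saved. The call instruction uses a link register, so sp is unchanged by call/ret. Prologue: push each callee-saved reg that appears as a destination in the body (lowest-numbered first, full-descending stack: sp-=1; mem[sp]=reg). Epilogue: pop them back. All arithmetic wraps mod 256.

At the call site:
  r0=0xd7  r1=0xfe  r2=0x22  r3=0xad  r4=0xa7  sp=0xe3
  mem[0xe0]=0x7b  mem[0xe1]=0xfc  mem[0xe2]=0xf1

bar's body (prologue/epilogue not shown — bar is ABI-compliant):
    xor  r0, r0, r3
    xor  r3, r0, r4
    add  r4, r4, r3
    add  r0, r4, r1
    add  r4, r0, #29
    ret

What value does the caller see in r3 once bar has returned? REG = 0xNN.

prologue: push r0 → mem[0xe2]=0xd7, sp=0xe2
prologue: push r4 → mem[0xe1]=0xa7, sp=0xe1
body[0] xor  r0, r0, r3 → r0=0x7a
body[1] xor  r3, r0, r4 → r3=0xdd
body[2] add  r4, r4, r3 → r4=0x84
body[3] add  r0, r4, r1 → r0=0x82
body[4] add  r4, r0, #29 → r4=0x9f
epilogue: pop r4=0xa7, sp=0xe2
epilogue: pop r0=0xd7, sp=0xe3
r3 is caller-saved → body value

REG = 0xdd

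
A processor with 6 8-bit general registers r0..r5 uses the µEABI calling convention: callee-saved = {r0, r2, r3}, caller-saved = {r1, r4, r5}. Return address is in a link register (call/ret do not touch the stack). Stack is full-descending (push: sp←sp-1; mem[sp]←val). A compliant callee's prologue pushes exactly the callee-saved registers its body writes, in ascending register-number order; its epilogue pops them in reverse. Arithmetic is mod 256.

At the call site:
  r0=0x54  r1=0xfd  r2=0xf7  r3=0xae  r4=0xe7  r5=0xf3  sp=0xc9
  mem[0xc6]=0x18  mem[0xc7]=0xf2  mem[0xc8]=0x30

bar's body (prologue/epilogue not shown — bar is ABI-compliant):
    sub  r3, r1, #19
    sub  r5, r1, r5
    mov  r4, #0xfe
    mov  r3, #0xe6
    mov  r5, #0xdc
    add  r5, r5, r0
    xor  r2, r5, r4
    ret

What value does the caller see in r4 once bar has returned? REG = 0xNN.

prologue: push r2 -> mem[0xc8]=0xf7, sp=0xc8
prologue: push r3 -> mem[0xc7]=0xae, sp=0xc7
body[0] sub  r3, r1, #19 -> r3=0xea
body[1] sub  r5, r1, r5 -> r5=0x0a
body[2] mov  r4, #0xfe -> r4=0xfe
body[3] mov  r3, #0xe6 -> r3=0xe6
body[4] mov  r5, #0xdc -> r5=0xdc
body[5] add  r5, r5, r0 -> r5=0x30
body[6] xor  r2, r5, r4 -> r2=0xce
epilogue: pop r3=0xae, sp=0xc8
epilogue: pop r2=0xf7, sp=0xc9
r4 is caller-saved -> body value

REG = 0xfe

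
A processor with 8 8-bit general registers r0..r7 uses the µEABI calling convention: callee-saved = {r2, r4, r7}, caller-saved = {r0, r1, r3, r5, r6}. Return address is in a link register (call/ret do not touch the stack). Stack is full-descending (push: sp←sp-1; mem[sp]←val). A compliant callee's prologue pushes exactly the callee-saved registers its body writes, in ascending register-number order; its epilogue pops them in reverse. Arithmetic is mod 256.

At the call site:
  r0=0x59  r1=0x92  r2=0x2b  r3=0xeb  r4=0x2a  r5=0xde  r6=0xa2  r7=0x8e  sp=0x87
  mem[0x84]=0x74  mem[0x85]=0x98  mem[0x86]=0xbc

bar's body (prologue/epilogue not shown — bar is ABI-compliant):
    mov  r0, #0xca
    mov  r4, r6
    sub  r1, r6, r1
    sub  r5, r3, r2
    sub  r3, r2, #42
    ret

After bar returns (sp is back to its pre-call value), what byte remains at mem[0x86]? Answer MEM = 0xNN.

prologue: push r4 -> mem[0x86]=0x2a, sp=0x86
body[0] mov  r0, #0xca -> r0=0xca
body[1] mov  r4, r6 -> r4=0xa2
body[2] sub  r1, r6, r1 -> r1=0x10
body[3] sub  r5, r3, r2 -> r5=0xc0
body[4] sub  r3, r2, #42 -> r3=0x01
epilogue: pop r4=0x2a, sp=0x87
prologue pushed ['r4'] at ['0x86']

MEM = 0x2a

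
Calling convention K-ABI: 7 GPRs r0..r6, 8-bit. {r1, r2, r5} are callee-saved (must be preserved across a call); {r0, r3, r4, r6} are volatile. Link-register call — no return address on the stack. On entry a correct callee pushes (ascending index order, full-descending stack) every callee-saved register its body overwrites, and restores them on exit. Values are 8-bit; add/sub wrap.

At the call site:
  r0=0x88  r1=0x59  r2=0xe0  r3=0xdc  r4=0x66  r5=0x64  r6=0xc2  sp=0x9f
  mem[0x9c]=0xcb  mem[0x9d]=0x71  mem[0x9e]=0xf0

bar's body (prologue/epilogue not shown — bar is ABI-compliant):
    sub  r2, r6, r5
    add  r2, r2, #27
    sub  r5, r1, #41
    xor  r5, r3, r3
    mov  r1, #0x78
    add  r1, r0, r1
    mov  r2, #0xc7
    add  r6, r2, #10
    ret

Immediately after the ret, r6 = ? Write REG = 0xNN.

prologue: push r1 → mem[0x9e]=0x59, sp=0x9e
prologue: push r2 → mem[0x9d]=0xe0, sp=0x9d
prologue: push r5 → mem[0x9c]=0x64, sp=0x9c
body[0] sub  r2, r6, r5 → r2=0x5e
body[1] add  r2, r2, #27 → r2=0x79
body[2] sub  r5, r1, #41 → r5=0x30
body[3] xor  r5, r3, r3 → r5=0x00
body[4] mov  r1, #0x78 → r1=0x78
body[5] add  r1, r0, r1 → r1=0x00
body[6] mov  r2, #0xc7 → r2=0xc7
body[7] add  r6, r2, #10 → r6=0xd1
epilogue: pop r5=0x64, sp=0x9d
epilogue: pop r2=0xe0, sp=0x9e
epilogue: pop r1=0x59, sp=0x9f
r6 is caller-saved → body value

REG = 0xd1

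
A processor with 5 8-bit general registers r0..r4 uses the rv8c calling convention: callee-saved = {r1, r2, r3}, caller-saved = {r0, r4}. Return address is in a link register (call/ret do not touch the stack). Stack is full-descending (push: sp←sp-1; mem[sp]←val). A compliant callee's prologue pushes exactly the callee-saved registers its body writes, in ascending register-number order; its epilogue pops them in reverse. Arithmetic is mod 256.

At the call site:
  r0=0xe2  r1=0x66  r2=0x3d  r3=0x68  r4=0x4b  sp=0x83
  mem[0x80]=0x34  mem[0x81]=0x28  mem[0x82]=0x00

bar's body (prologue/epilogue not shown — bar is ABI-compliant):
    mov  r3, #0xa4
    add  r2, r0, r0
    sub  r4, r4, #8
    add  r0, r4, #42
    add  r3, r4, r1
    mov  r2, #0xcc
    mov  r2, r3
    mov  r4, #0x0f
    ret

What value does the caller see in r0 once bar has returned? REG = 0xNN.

prologue: push r2 -> mem[0x82]=0x3d, sp=0x82
prologue: push r3 -> mem[0x81]=0x68, sp=0x81
body[0] mov  r3, #0xa4 -> r3=0xa4
body[1] add  r2, r0, r0 -> r2=0xc4
body[2] sub  r4, r4, #8 -> r4=0x43
body[3] add  r0, r4, #42 -> r0=0x6d
body[4] add  r3, r4, r1 -> r3=0xa9
body[5] mov  r2, #0xcc -> r2=0xcc
body[6] mov  r2, r3 -> r2=0xa9
body[7] mov  r4, #0x0f -> r4=0x0f
epilogue: pop r3=0x68, sp=0x82
epilogue: pop r2=0x3d, sp=0x83
r0 is caller-saved -> body value

REG = 0x6d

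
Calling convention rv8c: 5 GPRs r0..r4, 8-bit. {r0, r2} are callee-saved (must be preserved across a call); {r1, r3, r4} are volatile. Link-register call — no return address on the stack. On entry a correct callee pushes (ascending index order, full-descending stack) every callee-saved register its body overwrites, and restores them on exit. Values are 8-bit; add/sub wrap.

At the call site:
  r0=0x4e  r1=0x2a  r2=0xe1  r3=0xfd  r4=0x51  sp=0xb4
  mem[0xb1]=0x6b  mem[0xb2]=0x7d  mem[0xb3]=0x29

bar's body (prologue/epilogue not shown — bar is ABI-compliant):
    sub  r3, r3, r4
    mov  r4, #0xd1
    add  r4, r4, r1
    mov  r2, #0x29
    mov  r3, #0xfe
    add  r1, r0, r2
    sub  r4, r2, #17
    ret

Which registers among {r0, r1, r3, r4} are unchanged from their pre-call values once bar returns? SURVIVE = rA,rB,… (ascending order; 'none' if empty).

SURVIVE = r0

prologue: push r2 → mem[0xb3]=0xe1, sp=0xb3
body[0] sub  r3, r3, r4 → r3=0xac
body[1] mov  r4, #0xd1 → r4=0xd1
body[2] add  r4, r4, r1 → r4=0xfb
body[3] mov  r2, #0x29 → r2=0x29
body[4] mov  r3, #0xfe → r3=0xfe
body[5] add  r1, r0, r2 → r1=0x77
body[6] sub  r4, r2, #17 → r4=0x18
epilogue: pop r2=0xe1, sp=0xb4
r0: callee-saved, written=False
r1: caller-saved, written=True
r3: caller-saved, written=True
r4: caller-saved, written=True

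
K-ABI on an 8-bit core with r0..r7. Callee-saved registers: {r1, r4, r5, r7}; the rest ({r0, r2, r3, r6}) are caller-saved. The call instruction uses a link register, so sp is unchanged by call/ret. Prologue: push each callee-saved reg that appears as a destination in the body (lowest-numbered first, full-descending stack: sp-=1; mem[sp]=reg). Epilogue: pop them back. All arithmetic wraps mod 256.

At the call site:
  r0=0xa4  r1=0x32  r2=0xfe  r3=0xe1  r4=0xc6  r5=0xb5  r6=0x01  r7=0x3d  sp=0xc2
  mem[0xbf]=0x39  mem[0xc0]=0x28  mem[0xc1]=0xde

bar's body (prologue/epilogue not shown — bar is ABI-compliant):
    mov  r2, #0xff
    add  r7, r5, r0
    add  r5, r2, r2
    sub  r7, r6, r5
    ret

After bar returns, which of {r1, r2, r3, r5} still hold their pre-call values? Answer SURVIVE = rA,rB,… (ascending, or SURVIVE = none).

prologue: push r5 -> mem[0xc1]=0xb5, sp=0xc1
prologue: push r7 -> mem[0xc0]=0x3d, sp=0xc0
body[0] mov  r2, #0xff -> r2=0xff
body[1] add  r7, r5, r0 -> r7=0x59
body[2] add  r5, r2, r2 -> r5=0xfe
body[3] sub  r7, r6, r5 -> r7=0x03
epilogue: pop r7=0x3d, sp=0xc1
epilogue: pop r5=0xb5, sp=0xc2
r1: callee-saved, written=False
r2: caller-saved, written=True
r3: caller-saved, written=False
r5: callee-saved, written=True

SURVIVE = r1,r3,r5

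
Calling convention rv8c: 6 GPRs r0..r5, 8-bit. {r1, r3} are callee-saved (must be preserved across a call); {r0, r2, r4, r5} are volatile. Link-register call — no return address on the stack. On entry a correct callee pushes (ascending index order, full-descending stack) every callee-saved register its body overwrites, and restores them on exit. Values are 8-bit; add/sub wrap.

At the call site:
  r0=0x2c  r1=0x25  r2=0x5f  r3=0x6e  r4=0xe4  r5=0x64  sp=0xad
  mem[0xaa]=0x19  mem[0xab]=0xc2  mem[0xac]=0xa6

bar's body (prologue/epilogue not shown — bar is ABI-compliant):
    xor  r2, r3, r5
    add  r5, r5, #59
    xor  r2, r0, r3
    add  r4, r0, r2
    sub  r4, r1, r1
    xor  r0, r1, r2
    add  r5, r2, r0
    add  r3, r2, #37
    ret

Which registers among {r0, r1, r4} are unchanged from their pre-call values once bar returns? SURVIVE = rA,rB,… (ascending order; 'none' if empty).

prologue: push r3 → mem[0xac]=0x6e, sp=0xac
body[0] xor  r2, r3, r5 → r2=0x0a
body[1] add  r5, r5, #59 → r5=0x9f
body[2] xor  r2, r0, r3 → r2=0x42
body[3] add  r4, r0, r2 → r4=0x6e
body[4] sub  r4, r1, r1 → r4=0x00
body[5] xor  r0, r1, r2 → r0=0x67
body[6] add  r5, r2, r0 → r5=0xa9
body[7] add  r3, r2, #37 → r3=0x67
epilogue: pop r3=0x6e, sp=0xad
r0: caller-saved, written=True
r1: callee-saved, written=False
r4: caller-saved, written=True

SURVIVE = r1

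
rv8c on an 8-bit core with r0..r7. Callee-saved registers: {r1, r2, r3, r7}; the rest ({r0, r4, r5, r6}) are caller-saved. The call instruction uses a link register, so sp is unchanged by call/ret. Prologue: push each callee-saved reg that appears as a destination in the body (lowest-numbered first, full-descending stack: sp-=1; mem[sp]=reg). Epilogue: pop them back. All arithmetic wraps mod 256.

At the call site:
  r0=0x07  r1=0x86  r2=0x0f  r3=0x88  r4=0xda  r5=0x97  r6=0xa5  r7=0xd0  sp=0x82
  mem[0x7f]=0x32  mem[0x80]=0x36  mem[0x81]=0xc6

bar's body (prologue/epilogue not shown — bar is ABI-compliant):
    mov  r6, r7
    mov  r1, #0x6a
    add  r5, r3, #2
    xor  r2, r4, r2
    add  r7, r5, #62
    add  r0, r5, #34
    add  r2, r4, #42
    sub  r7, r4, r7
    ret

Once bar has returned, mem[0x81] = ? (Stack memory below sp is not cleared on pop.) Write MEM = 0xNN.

MEM = 0x86

prologue: push r1 -> mem[0x81]=0x86, sp=0x81
prologue: push r2 -> mem[0x80]=0x0f, sp=0x80
prologue: push r7 -> mem[0x7f]=0xd0, sp=0x7f
body[0] mov  r6, r7 -> r6=0xd0
body[1] mov  r1, #0x6a -> r1=0x6a
body[2] add  r5, r3, #2 -> r5=0x8a
body[3] xor  r2, r4, r2 -> r2=0xd5
body[4] add  r7, r5, #62 -> r7=0xc8
body[5] add  r0, r5, #34 -> r0=0xac
body[6] add  r2, r4, #42 -> r2=0x04
body[7] sub  r7, r4, r7 -> r7=0x12
epilogue: pop r7=0xd0, sp=0x80
epilogue: pop r2=0x0f, sp=0x81
epilogue: pop r1=0x86, sp=0x82
prologue pushed ['r1', 'r2', 'r7'] at ['0x81', '0x80', '0x7f']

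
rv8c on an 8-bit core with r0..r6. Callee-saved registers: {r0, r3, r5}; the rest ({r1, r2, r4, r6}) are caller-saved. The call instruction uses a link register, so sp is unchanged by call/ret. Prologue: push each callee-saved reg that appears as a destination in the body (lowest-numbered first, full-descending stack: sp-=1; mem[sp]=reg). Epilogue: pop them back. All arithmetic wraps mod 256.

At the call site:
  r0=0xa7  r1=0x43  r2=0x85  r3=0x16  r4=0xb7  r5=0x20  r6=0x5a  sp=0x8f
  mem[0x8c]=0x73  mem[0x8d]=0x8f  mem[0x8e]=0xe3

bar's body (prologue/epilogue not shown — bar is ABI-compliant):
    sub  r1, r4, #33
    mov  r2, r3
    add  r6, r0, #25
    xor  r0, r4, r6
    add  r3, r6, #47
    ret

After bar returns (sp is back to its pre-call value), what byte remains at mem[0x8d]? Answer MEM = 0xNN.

prologue: push r0 -> mem[0x8e]=0xa7, sp=0x8e
prologue: push r3 -> mem[0x8d]=0x16, sp=0x8d
body[0] sub  r1, r4, #33 -> r1=0x96
body[1] mov  r2, r3 -> r2=0x16
body[2] add  r6, r0, #25 -> r6=0xc0
body[3] xor  r0, r4, r6 -> r0=0x77
body[4] add  r3, r6, #47 -> r3=0xef
epilogue: pop r3=0x16, sp=0x8e
epilogue: pop r0=0xa7, sp=0x8f
prologue pushed ['r0', 'r3'] at ['0x8e', '0x8d']

MEM = 0x16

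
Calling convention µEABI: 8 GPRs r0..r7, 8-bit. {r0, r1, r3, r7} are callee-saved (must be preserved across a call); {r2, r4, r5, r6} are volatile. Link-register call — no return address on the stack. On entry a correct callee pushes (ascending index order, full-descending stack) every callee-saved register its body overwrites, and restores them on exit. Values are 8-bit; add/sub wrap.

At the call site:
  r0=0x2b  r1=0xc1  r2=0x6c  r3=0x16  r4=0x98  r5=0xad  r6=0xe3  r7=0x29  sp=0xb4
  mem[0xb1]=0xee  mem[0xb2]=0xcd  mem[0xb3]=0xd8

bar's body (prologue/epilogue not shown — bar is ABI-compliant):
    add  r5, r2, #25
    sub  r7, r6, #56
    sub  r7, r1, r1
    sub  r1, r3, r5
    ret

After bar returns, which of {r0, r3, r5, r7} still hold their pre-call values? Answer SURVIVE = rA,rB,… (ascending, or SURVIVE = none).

SURVIVE = r0,r3,r7

prologue: push r1 -> mem[0xb3]=0xc1, sp=0xb3
prologue: push r7 -> mem[0xb2]=0x29, sp=0xb2
body[0] add  r5, r2, #25 -> r5=0x85
body[1] sub  r7, r6, #56 -> r7=0xab
body[2] sub  r7, r1, r1 -> r7=0x00
body[3] sub  r1, r3, r5 -> r1=0x91
epilogue: pop r7=0x29, sp=0xb3
epilogue: pop r1=0xc1, sp=0xb4
r0: callee-saved, written=False
r3: callee-saved, written=False
r5: caller-saved, written=True
r7: callee-saved, written=True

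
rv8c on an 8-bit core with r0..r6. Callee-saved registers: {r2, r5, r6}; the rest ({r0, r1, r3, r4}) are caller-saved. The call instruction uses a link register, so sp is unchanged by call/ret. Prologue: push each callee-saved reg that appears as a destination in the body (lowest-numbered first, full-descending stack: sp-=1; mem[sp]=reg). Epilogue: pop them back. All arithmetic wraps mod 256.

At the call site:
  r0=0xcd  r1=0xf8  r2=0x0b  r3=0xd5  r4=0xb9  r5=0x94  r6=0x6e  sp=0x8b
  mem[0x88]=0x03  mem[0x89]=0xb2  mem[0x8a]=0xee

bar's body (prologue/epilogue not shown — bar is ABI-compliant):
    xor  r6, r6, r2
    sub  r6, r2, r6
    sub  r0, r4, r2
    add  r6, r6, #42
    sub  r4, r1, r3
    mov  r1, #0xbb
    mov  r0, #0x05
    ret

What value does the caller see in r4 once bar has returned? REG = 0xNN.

prologue: push r6 -> mem[0x8a]=0x6e, sp=0x8a
body[0] xor  r6, r6, r2 -> r6=0x65
body[1] sub  r6, r2, r6 -> r6=0xa6
body[2] sub  r0, r4, r2 -> r0=0xae
body[3] add  r6, r6, #42 -> r6=0xd0
body[4] sub  r4, r1, r3 -> r4=0x23
body[5] mov  r1, #0xbb -> r1=0xbb
body[6] mov  r0, #0x05 -> r0=0x05
epilogue: pop r6=0x6e, sp=0x8b
r4 is caller-saved -> body value

REG = 0x23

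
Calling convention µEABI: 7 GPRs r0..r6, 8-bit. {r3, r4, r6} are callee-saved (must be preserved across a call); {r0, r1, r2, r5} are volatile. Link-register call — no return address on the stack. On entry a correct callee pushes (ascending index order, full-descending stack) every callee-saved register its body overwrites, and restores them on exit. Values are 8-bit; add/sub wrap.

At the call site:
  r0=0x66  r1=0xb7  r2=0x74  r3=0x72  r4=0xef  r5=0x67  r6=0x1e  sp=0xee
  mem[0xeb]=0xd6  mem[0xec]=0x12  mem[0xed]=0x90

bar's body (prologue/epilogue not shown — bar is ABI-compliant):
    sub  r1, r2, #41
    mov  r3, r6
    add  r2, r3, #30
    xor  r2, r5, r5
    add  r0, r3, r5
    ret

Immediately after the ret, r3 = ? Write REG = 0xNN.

prologue: push r3 -> mem[0xed]=0x72, sp=0xed
body[0] sub  r1, r2, #41 -> r1=0x4b
body[1] mov  r3, r6 -> r3=0x1e
body[2] add  r2, r3, #30 -> r2=0x3c
body[3] xor  r2, r5, r5 -> r2=0x00
body[4] add  r0, r3, r5 -> r0=0x85
epilogue: pop r3=0x72, sp=0xee
r3 is callee-saved -> restored

REG = 0x72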